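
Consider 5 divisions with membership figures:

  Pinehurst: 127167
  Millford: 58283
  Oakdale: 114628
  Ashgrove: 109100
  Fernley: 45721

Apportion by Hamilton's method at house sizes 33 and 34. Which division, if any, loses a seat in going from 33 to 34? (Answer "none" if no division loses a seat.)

Fernley

At 33 seats: Pinehurst 9, Millford 4, Oakdale 8, Ashgrove 8, Fernley 4.
At 34 seats: Pinehurst 10, Millford 4, Oakdale 9, Ashgrove 8, Fernley 3.
Fernley drops from 4 to 3.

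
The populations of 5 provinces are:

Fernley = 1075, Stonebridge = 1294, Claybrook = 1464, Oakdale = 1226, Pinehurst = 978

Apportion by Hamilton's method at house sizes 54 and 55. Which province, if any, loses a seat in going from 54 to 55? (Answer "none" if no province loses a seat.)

At 54 seats: Fernley 10, Stonebridge 11, Claybrook 13, Oakdale 11, Pinehurst 9.
At 55 seats: Fernley 10, Stonebridge 12, Claybrook 13, Oakdale 11, Pinehurst 9.
No province's allocation decreased.

none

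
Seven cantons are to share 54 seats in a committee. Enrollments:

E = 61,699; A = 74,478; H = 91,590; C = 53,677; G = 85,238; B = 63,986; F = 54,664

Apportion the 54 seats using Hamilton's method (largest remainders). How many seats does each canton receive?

Total 485332; standard divisor 485332/54 ≈ 8987.63.
Standard quotas: E 6.8649, A 8.2867, H 10.1907, C 5.9723, G 9.4839, B 7.1193, F 6.0821.
Lower quotas: E 6, A 8, H 10, C 5, G 9, B 7, F 6 (sum 51, leaving 3 seats).
Remainders in descending order: C 0.9723, E 0.8649, G 0.4839, A 0.2867, H 0.1907, B 0.1193, F 0.0821.
The surplus seats go to C, E, G.

E: 7, A: 8, H: 10, C: 6, G: 10, B: 7, F: 6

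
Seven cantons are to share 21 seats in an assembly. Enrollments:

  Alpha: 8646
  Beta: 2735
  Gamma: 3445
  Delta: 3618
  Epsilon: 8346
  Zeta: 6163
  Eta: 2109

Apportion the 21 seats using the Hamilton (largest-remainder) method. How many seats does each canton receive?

Alpha 5, Beta 2, Gamma 2, Delta 2, Epsilon 5, Zeta 4, Eta 1

The standard divisor is 35062/21 ≈ 1669.619.
Standard quotas: Alpha 5.1784, Beta 1.6381, Gamma 2.0633, Delta 2.1670, Epsilon 4.9987, Zeta 3.6913, Eta 1.2632.
Lower quotas: Alpha 5, Beta 1, Gamma 2, Delta 2, Epsilon 4, Zeta 3, Eta 1 (sum 18, leaving 3 seats).
Remainders in descending order: Epsilon 0.9987, Zeta 0.6913, Beta 0.6381, Eta 0.2632, Alpha 0.1784, Delta 0.1670, Gamma 0.0633.
The surplus seats go to Epsilon, Zeta, Beta.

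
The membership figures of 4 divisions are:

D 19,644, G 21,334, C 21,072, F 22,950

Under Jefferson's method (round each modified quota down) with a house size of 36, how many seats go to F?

10

Standard divisor 85000/36 ≈ 2361.111; standard quotas: D 8.320, G 9.036, C 8.925, F 9.720.
Rounding down gives 8, 9, 8, 9 = 34 seats, so the divisor must be adjusted.
With modified divisor 2200: modified quotas D 8.929, G 9.697, C 9.578, F 10.432.
Rounding down: D 8, G 9, C 9, F 10 (total 36).
F receives 10.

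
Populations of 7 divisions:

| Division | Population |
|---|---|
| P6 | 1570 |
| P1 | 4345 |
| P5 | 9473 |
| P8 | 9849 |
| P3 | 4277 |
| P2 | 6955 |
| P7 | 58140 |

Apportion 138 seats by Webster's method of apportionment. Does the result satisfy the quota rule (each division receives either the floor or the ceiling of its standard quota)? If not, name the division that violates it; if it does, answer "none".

Standard quotas: P6 2.290, P1 6.338, P5 13.818, P8 14.366, P3 6.239, P2 10.145, P7 84.805.
Webster allocation: P6 2, P1 6, P5 14, P8 14, P3 6, P2 10, P7 86.
P7 has quota 84.805 (lower 84, upper 85) but receives 86 — outside the quota interval.

P7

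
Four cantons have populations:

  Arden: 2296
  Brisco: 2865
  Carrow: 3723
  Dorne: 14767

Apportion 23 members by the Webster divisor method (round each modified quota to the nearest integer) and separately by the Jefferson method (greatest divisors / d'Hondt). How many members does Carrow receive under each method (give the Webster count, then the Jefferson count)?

4 and 3

Webster: Arden 2, Brisco 3, Carrow 4, Dorne 14.
Jefferson: Arden 2, Brisco 3, Carrow 3, Dorne 15.
Carrow gets 4 under Webster and 3 under Jefferson.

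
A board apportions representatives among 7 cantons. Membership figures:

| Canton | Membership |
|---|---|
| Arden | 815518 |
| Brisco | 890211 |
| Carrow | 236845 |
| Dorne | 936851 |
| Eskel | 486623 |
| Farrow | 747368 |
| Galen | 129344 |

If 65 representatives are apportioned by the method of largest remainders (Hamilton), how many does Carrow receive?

4

Standard divisor: 4242760 ÷ 65 ≈ 65273.231.
Standard quotas: Arden 12.4939, Brisco 13.6382, Carrow 3.6285, Dorne 14.3528, Eskel 7.4552, Farrow 11.4498, Galen 1.9816.
Lower quotas: Arden 12, Brisco 13, Carrow 3, Dorne 14, Eskel 7, Farrow 11, Galen 1 (sum 61, leaving 4 seats).
Remainders in descending order: Galen 0.9816, Brisco 0.6382, Carrow 0.6285, Arden 0.4939, Eskel 0.4552, Farrow 0.4498, Dorne 0.3528.
The surplus seats go to Galen, Brisco, Carrow, Arden.
Carrow receives 4.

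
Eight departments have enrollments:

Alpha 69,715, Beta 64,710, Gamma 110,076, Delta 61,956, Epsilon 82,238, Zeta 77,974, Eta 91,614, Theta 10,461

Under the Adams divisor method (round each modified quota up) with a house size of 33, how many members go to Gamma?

Standard divisor 568744/33 ≈ 17234.667; standard quotas: Alpha 4.045, Beta 3.755, Gamma 6.387, Delta 3.595, Epsilon 4.772, Zeta 4.524, Eta 5.316, Theta 0.607.
Rounding up gives 5, 4, 7, 4, 5, 5, 6, 1 = 37 seats, so the divisor must be adjusted.
With modified divisor 20000: modified quotas Alpha 3.486, Beta 3.236, Gamma 5.504, Delta 3.098, Epsilon 4.112, Zeta 3.899, Eta 4.581, Theta 0.523.
Rounding up: Alpha 4, Beta 4, Gamma 6, Delta 4, Epsilon 5, Zeta 4, Eta 5, Theta 1 (total 33).
Gamma receives 6.

6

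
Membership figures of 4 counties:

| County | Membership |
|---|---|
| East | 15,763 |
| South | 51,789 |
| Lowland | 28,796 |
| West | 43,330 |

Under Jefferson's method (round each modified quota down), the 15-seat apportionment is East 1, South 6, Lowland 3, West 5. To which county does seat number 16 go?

East

Priority for the next seat is population ÷ (current seats + 1).
Priorities: East 7881.500, South 7398.429, Lowland 7199.000, West 7221.667.
Highest priority: East.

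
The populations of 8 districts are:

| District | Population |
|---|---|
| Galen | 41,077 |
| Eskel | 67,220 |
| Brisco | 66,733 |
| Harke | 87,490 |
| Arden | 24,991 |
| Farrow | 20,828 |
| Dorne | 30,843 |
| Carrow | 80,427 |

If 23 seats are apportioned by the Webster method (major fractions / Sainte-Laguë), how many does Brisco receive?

Standard divisor 419609/23 ≈ 18243.87; standard quotas: Galen 2.252, Eskel 3.685, Brisco 3.658, Harke 4.796, Arden 1.370, Farrow 1.142, Dorne 1.691, Carrow 4.408.
Rounding to the nearest integer gives Galen 2, Eskel 4, Brisco 4, Harke 5, Arden 1, Farrow 1, Dorne 2, Carrow 4 — total 23, matching the house size, so no adjustment is needed.
Brisco receives 4.

4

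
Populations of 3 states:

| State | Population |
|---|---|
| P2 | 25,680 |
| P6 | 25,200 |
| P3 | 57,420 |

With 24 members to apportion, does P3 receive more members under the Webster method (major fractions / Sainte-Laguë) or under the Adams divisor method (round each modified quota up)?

Webster: P2 6, P6 5, P3 13.
Adams: P2 6, P6 6, P3 12.
P3 gets 13 under Webster and 12 under Adams.

Webster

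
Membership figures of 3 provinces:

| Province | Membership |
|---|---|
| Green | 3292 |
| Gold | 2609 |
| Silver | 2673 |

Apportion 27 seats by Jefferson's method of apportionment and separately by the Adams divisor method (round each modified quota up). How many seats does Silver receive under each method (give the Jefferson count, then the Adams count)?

8 and 9

Jefferson: Green 11, Gold 8, Silver 8.
Adams: Green 10, Gold 8, Silver 9.
Silver gets 8 under Jefferson and 9 under Adams.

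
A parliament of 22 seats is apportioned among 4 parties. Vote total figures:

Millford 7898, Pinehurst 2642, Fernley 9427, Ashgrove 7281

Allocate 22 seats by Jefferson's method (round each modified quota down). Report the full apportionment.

Standard divisor 27248/22 ≈ 1238.545; standard quotas: Millford 6.377, Pinehurst 2.133, Fernley 7.611, Ashgrove 5.879.
Rounding down gives 6, 2, 7, 5 = 20 seats, so the divisor must be adjusted.
With modified divisor 1150: modified quotas Millford 6.868, Pinehurst 2.297, Fernley 8.197, Ashgrove 6.331.
Rounding down: Millford 6, Pinehurst 2, Fernley 8, Ashgrove 6 (total 22).

Millford 6, Pinehurst 2, Fernley 8, Ashgrove 6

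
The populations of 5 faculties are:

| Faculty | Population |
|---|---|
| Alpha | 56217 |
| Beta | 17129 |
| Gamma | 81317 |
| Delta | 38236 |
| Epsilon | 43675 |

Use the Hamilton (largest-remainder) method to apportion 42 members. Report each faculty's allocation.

Alpha 10; Beta 3; Gamma 14; Delta 7; Epsilon 8

Total 236574; standard divisor 236574/42 ≈ 5632.714.
Standard quotas: Alpha 9.9804, Beta 3.0410, Gamma 14.4366, Delta 6.7882, Epsilon 7.7538.
Lower quotas: Alpha 9, Beta 3, Gamma 14, Delta 6, Epsilon 7 (sum 39, leaving 3 seats).
Remainders in descending order: Alpha 0.9804, Delta 0.7882, Epsilon 0.7538, Gamma 0.4366, Beta 0.0410.
Largest remainders: Alpha, Delta, Epsilon receive the extra seats.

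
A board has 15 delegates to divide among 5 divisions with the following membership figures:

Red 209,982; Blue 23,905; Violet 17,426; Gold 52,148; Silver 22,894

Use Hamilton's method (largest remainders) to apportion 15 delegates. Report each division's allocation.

Standard divisor: 326355 ÷ 15 = 21757.
Standard quotas: Red 9.6512, Blue 1.0987, Violet 0.8009, Gold 2.3968, Silver 1.0523.
Lower quotas: Red 9, Blue 1, Violet 0, Gold 2, Silver 1 (sum 13, leaving 2 seats).
Remainders in descending order: Violet 0.8009, Red 0.6512, Gold 0.3968, Blue 0.0987, Silver 0.0523.
Largest remainders: Violet, Red receive the extra seats.

Red 10, Blue 1, Violet 1, Gold 2, Silver 1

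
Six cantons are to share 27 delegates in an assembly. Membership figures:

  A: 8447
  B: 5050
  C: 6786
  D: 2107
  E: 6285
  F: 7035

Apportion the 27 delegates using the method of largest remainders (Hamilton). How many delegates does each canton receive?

The standard divisor is 35710/27 ≈ 1322.593.
Standard quotas: A 6.3867, B 3.8183, C 5.1308, D 1.5931, E 4.7520, F 5.3191.
Lower quotas: A 6, B 3, C 5, D 1, E 4, F 5 (sum 24, leaving 3 seats).
Remainders in descending order: B 0.8183, E 0.7520, D 0.5931, A 0.3867, F 0.3191, C 0.1308.
Largest remainders: B, E, D receive the extra seats.

A 6; B 4; C 5; D 2; E 5; F 5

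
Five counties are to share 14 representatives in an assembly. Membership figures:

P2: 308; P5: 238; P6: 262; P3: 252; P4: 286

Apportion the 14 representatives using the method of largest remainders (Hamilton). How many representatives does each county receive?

The standard divisor is 1346/14 ≈ 96.143.
Standard quotas: P2 3.204, P5 2.475, P6 2.725, P3 2.621, P4 2.975.
Lower quotas: P2 3, P5 2, P6 2, P3 2, P4 2 (sum 11, leaving 3 seats).
Remainders in descending order: P4 0.975, P6 0.725, P3 0.621, P5 0.475, P2 0.204.
The surplus seats go to P4, P6, P3.

P2: 3, P5: 2, P6: 3, P3: 3, P4: 3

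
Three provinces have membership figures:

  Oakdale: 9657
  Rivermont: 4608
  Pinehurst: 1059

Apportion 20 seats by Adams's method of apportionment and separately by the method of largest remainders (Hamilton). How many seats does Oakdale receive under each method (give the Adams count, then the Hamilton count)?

Adams: Oakdale 12, Rivermont 6, Pinehurst 2.
Hamilton: Oakdale 13, Rivermont 6, Pinehurst 1.
Oakdale gets 12 under Adams and 13 under Hamilton.

12 and 13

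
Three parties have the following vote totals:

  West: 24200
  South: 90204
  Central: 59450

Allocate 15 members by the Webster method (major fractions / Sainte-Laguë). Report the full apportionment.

West: 2; South: 8; Central: 5

Standard divisor 173854/15 ≈ 11590.267; standard quotas: West 2.088, South 7.783, Central 5.129.
Rounding to the nearest integer gives West 2, South 8, Central 5 — total 15, matching the house size, so no adjustment is needed.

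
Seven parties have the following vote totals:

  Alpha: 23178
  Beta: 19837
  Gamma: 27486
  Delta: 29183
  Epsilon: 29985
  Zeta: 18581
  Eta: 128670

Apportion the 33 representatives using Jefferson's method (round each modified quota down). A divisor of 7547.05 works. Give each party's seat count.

Alpha 3, Beta 2, Gamma 3, Delta 3, Epsilon 3, Zeta 2, Eta 17

With modified divisor 7547.05: modified quotas Alpha 3.071, Beta 2.628, Gamma 3.642, Delta 3.867, Epsilon 3.973, Zeta 2.462, Eta 17.049.
Rounding down: Alpha 3, Beta 2, Gamma 3, Delta 3, Epsilon 3, Zeta 2, Eta 17 (total 33).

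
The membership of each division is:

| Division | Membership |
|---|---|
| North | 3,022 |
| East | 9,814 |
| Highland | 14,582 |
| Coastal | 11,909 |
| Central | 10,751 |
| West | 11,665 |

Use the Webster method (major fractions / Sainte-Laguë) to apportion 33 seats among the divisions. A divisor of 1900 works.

With modified divisor 1900: modified quotas North 1.591, East 5.165, Highland 7.675, Coastal 6.268, Central 5.658, West 6.139.
Rounding to the nearest integer: North 2, East 5, Highland 8, Coastal 6, Central 6, West 6 (total 33).

North 2, East 5, Highland 8, Coastal 6, Central 6, West 6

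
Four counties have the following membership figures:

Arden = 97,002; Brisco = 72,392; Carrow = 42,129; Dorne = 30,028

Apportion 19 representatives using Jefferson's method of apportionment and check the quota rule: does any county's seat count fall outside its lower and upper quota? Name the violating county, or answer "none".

none

Standard quotas: Arden 7.630, Brisco 5.694, Carrow 3.314, Dorne 2.362.
Jefferson allocation: Arden 8, Brisco 6, Carrow 3, Dorne 2.
Every allocation lies between the lower and upper quota.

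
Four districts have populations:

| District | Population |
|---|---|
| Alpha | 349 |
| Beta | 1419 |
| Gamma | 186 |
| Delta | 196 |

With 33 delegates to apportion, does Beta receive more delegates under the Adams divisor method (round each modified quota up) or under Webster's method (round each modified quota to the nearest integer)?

Adams: Alpha 6, Beta 21, Gamma 3, Delta 3.
Webster: Alpha 5, Beta 22, Gamma 3, Delta 3.
Beta gets 21 under Adams and 22 under Webster.

Webster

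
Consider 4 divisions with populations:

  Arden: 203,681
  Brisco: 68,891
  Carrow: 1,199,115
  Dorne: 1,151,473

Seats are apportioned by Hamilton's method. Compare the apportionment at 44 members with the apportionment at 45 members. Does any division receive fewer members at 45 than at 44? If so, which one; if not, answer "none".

At 44 seats: Arden 4, Brisco 1, Carrow 20, Dorne 19.
At 45 seats: Arden 3, Brisco 1, Carrow 21, Dorne 20.
Arden drops from 4 to 3.

Arden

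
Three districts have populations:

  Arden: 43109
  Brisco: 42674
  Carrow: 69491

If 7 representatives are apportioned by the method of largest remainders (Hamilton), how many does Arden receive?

2

Standard divisor: 155274 ÷ 7 = 22182.
Standard quotas: Arden 1.9434, Brisco 1.9238, Carrow 3.1328.
Lower quotas: Arden 1, Brisco 1, Carrow 3 (sum 5, leaving 2 seats).
Remainders in descending order: Arden 0.9434, Brisco 0.9238, Carrow 0.1328.
Largest remainders: Arden, Brisco receive the extra seats.
Arden receives 2.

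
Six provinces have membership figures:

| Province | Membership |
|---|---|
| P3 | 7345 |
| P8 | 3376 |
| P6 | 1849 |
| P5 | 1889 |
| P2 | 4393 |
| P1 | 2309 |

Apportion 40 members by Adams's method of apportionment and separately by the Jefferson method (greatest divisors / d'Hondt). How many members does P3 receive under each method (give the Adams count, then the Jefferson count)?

Adams: P3 13, P8 6, P6 4, P5 4, P2 8, P1 5.
Jefferson: P3 15, P8 6, P6 3, P5 3, P2 9, P1 4.
P3 gets 13 under Adams and 15 under Jefferson.

13 and 15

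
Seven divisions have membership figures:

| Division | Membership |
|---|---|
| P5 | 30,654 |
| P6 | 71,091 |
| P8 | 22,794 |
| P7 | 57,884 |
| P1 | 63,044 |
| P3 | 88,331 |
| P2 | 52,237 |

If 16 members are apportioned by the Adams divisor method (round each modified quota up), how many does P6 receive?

Standard divisor 386035/16 ≈ 24127.188; standard quotas: P5 1.271, P6 2.947, P8 0.945, P7 2.399, P1 2.613, P3 3.661, P2 2.165.
Rounding up gives 2, 3, 1, 3, 3, 4, 3 = 19 seats, so the divisor must be adjusted.
With modified divisor 30000: modified quotas P5 1.022, P6 2.370, P8 0.760, P7 1.929, P1 2.101, P3 2.944, P2 1.741.
Rounding up: P5 2, P6 3, P8 1, P7 2, P1 3, P3 3, P2 2 (total 16).
P6 receives 3.

3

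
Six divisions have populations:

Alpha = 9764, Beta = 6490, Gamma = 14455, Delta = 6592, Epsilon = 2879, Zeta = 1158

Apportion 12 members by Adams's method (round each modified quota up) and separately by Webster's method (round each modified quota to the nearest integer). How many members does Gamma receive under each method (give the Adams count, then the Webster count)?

Adams: Alpha 3, Beta 2, Gamma 3, Delta 2, Epsilon 1, Zeta 1.
Webster: Alpha 3, Beta 2, Gamma 4, Delta 2, Epsilon 1, Zeta 0.
Gamma gets 3 under Adams and 4 under Webster.

3 and 4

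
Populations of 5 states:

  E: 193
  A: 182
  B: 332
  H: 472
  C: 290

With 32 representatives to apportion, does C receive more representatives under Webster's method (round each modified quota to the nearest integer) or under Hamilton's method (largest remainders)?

Webster: E 4, A 4, B 7, H 11, C 6.
Hamilton: E 4, A 4, B 7, H 10, C 7.
C gets 6 under Webster and 7 under Hamilton.

Hamilton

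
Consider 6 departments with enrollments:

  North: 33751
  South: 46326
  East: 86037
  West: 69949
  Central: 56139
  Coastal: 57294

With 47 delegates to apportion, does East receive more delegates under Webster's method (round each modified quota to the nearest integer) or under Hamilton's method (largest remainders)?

Hamilton

Webster: North 5, South 6, East 11, West 9, Central 8, Coastal 8.
Hamilton: North 4, South 6, East 12, West 9, Central 8, Coastal 8.
East gets 11 under Webster and 12 under Hamilton.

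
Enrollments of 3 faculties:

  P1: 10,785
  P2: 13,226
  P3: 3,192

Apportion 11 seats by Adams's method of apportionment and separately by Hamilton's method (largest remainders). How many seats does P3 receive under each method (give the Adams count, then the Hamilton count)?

Adams: P1 4, P2 5, P3 2.
Hamilton: P1 5, P2 5, P3 1.
P3 gets 2 under Adams and 1 under Hamilton.

2 and 1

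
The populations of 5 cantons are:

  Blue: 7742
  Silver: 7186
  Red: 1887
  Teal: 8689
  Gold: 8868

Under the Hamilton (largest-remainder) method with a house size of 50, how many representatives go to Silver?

The standard divisor is 34372/50 ≈ 687.44.
Standard quotas: Blue 11.2621, Silver 10.4533, Red 2.7450, Teal 12.6396, Gold 12.9000.
Lower quotas: Blue 11, Silver 10, Red 2, Teal 12, Gold 12 (sum 47, leaving 3 seats).
Remainders in descending order: Gold 0.9000, Red 0.7450, Teal 0.6396, Silver 0.4533, Blue 0.2621.
The surplus seats go to Gold, Red, Teal.
Silver receives 10.

10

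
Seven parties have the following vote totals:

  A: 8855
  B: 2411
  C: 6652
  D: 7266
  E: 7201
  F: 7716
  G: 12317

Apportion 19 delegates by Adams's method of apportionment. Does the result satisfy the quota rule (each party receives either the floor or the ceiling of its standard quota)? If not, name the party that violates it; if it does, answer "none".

Standard quotas: A 3.210, B 0.874, C 2.411, D 2.634, E 2.610, F 2.797, G 4.465.
Adams allocation: A 3, B 1, C 2, D 3, E 3, F 3, G 4.
Every allocation lies between the lower and upper quota.

none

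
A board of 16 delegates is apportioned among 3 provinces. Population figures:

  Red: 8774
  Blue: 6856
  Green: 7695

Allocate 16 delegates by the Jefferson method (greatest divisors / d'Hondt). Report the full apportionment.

Red 6, Blue 5, Green 5

Standard divisor 23325/16 ≈ 1457.812; standard quotas: Red 6.019, Blue 4.703, Green 5.278.
Rounding down gives 6, 4, 5 = 15 seats, so the divisor must be adjusted.
With modified divisor 1300: modified quotas Red 6.749, Blue 5.274, Green 5.919.
Rounding down: Red 6, Blue 5, Green 5 (total 16).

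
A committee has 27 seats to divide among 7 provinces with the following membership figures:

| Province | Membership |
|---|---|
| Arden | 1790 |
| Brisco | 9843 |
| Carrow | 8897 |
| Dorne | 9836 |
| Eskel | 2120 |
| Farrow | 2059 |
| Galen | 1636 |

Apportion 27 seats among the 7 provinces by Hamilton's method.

The standard divisor is 36181/27 ≈ 1340.037.
Standard quotas: Arden 1.3358, Brisco 7.3453, Carrow 6.6394, Dorne 7.3401, Eskel 1.5820, Farrow 1.5365, Galen 1.2209.
Lower quotas: Arden 1, Brisco 7, Carrow 6, Dorne 7, Eskel 1, Farrow 1, Galen 1 (sum 24, leaving 3 seats).
Remainders in descending order: Carrow 0.6394, Eskel 0.5820, Farrow 0.5365, Brisco 0.3453, Dorne 0.3401, Arden 0.3358, Galen 0.2209.
Largest remainders: Carrow, Eskel, Farrow receive the extra seats.

Arden 1, Brisco 7, Carrow 7, Dorne 7, Eskel 2, Farrow 2, Galen 1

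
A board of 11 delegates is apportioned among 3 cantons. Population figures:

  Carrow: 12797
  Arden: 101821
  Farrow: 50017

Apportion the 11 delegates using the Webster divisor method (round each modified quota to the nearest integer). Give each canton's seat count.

Carrow: 1; Arden: 7; Farrow: 3

Standard divisor 164635/11 ≈ 14966.818; standard quotas: Carrow 0.855, Arden 6.803, Farrow 3.342.
Rounding to the nearest integer gives Carrow 1, Arden 7, Farrow 3 — total 11, matching the house size, so no adjustment is needed.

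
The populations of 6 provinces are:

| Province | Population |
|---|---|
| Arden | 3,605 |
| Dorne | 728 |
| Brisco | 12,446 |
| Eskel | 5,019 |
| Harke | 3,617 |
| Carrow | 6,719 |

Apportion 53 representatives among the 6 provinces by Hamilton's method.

The standard divisor is 32134/53 ≈ 606.302.
Standard quotas: Arden 5.9459, Dorne 1.2007, Brisco 20.5277, Eskel 8.2781, Harke 5.9657, Carrow 11.0819.
Lower quotas: Arden 5, Dorne 1, Brisco 20, Eskel 8, Harke 5, Carrow 11 (sum 50, leaving 3 seats).
Remainders in descending order: Harke 0.9657, Arden 0.9459, Brisco 0.5277, Eskel 0.2781, Dorne 0.2007, Carrow 0.0819.
Largest remainders: Harke, Arden, Brisco receive the extra seats.

Arden 6, Dorne 1, Brisco 21, Eskel 8, Harke 6, Carrow 11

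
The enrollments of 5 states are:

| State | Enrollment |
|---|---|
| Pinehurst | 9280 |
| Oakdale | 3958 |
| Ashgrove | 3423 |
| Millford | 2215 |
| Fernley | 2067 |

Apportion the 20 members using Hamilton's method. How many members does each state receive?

Pinehurst 9, Oakdale 4, Ashgrove 3, Millford 2, Fernley 2

Standard divisor: 20943 ÷ 20 ≈ 1047.15.
Standard quotas: Pinehurst 8.8621, Oakdale 3.7798, Ashgrove 3.2689, Millford 2.1153, Fernley 1.9739.
Lower quotas: Pinehurst 8, Oakdale 3, Ashgrove 3, Millford 2, Fernley 1 (sum 17, leaving 3 seats).
Remainders in descending order: Fernley 0.9739, Pinehurst 0.8621, Oakdale 0.7798, Ashgrove 0.2689, Millford 0.1153.
Largest remainders: Fernley, Pinehurst, Oakdale receive the extra seats.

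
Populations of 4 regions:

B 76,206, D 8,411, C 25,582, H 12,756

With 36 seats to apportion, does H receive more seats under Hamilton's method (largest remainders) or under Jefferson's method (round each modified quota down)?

Hamilton

Hamilton: B 22, D 2, C 8, H 4.
Jefferson: B 23, D 2, C 8, H 3.
H gets 4 under Hamilton and 3 under Jefferson.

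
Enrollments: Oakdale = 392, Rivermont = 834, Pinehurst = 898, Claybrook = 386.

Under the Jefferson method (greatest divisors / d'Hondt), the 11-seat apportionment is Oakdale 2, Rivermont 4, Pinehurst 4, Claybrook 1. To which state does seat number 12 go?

Claybrook

Priority for the next seat is population ÷ (current seats + 1).
Priorities: Oakdale 130.667, Rivermont 166.800, Pinehurst 179.600, Claybrook 193.000.
Highest priority: Claybrook.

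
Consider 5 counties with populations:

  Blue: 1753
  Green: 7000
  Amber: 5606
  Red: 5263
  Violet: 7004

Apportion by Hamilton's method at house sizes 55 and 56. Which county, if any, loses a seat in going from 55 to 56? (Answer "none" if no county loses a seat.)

At 55 seats: Blue 4, Green 14, Amber 12, Red 11, Violet 14.
At 56 seats: Blue 3, Green 15, Amber 12, Red 11, Violet 15.
Blue drops from 4 to 3.

Blue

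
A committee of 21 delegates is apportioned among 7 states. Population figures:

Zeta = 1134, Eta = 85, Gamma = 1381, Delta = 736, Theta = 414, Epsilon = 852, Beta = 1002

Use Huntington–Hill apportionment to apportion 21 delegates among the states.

With divisor 291: modified quotas Zeta 3.897, Eta 0.292, Gamma 4.746, Delta 2.529, Theta 1.423, Epsilon 2.928, Beta 3.443.
Geometric-mean thresholds: Zeta √(3·4)=3.464, Eta (min 1), Gamma √(4·5)=4.472, Delta √(2·3)=2.449, Theta √(1·2)=1.414, Epsilon √(2·3)=2.449, Beta √(3·4)=3.464.
Each quota rounded against its threshold gives Zeta 4, Eta 1, Gamma 5, Delta 3, Theta 2, Epsilon 3, Beta 3 (total 21).

Zeta: 4; Eta: 1; Gamma: 5; Delta: 3; Theta: 2; Epsilon: 3; Beta: 3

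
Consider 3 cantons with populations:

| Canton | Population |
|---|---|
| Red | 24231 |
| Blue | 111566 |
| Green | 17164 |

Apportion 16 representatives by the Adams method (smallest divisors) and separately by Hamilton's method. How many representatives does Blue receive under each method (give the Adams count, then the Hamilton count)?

Adams: Red 3, Blue 11, Green 2.
Hamilton: Red 2, Blue 12, Green 2.
Blue gets 11 under Adams and 12 under Hamilton.

11 and 12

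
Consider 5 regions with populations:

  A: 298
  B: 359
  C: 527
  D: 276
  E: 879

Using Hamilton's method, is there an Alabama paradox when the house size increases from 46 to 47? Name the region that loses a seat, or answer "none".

At 46 seats: A 6, B 7, C 10, D 6, E 17.
At 47 seats: A 6, B 7, C 11, D 5, E 18.
D drops from 6 to 5.

D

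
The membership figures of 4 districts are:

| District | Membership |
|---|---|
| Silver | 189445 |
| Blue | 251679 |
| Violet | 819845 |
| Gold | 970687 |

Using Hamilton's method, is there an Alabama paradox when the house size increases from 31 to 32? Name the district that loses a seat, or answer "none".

At 31 seats: Silver 3, Blue 4, Violet 11, Gold 13.
At 32 seats: Silver 3, Blue 3, Violet 12, Gold 14.
Blue drops from 4 to 3.

Blue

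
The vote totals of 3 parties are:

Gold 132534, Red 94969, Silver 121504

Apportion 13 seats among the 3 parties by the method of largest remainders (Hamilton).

Gold: 5, Red: 4, Silver: 4

The standard divisor is 349007/13 ≈ 26846.692.
Standard quotas: Gold 4.9367, Red 3.5375, Silver 4.5258.
Lower quotas: Gold 4, Red 3, Silver 4 (sum 11, leaving 2 seats).
Remainders in descending order: Gold 0.9367, Red 0.5375, Silver 0.5258.
Largest remainders: Gold, Red receive the extra seats.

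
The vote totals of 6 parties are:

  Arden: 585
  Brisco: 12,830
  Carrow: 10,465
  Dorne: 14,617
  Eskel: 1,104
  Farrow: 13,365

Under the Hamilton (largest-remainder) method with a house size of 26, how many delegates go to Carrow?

5

Standard divisor: 52966 ÷ 26 ≈ 2037.154.
Standard quotas: Arden 0.2872, Brisco 6.2980, Carrow 5.1371, Dorne 7.1752, Eskel 0.5419, Farrow 6.5606.
Lower quotas: Arden 0, Brisco 6, Carrow 5, Dorne 7, Eskel 0, Farrow 6 (sum 24, leaving 2 seats).
Remainders in descending order: Farrow 0.5606, Eskel 0.5419, Brisco 0.2980, Arden 0.2872, Dorne 0.1752, Carrow 0.1371.
Largest remainders: Farrow, Eskel receive the extra seats.
Carrow receives 5.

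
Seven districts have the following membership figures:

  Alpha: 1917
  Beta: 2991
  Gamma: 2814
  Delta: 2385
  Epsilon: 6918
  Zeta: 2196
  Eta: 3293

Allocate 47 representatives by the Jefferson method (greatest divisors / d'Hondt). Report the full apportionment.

Alpha=4, Beta=6, Gamma=6, Delta=5, Epsilon=15, Zeta=4, Eta=7

Standard divisor 22514/47 ≈ 479.021; standard quotas: Alpha 4.002, Beta 6.244, Gamma 5.874, Delta 4.979, Epsilon 14.442, Zeta 4.584, Eta 6.874.
Rounding down gives 4, 6, 5, 4, 14, 4, 6 = 43 seats, so the divisor must be adjusted.
With modified divisor 450: modified quotas Alpha 4.260, Beta 6.647, Gamma 6.253, Delta 5.300, Epsilon 15.373, Zeta 4.880, Eta 7.318.
Rounding down: Alpha 4, Beta 6, Gamma 6, Delta 5, Epsilon 15, Zeta 4, Eta 7 (total 47).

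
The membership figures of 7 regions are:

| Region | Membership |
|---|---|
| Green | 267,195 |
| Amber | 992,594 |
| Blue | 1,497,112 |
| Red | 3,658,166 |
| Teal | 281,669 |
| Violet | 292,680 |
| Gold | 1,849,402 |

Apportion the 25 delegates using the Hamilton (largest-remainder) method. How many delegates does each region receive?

The standard divisor is 8838818/25 ≈ 353552.72.
Standard quotas: Green 0.7557, Amber 2.8075, Blue 4.2345, Red 10.3469, Teal 0.7967, Violet 0.8278, Gold 5.2309.
Lower quotas: Green 0, Amber 2, Blue 4, Red 10, Teal 0, Violet 0, Gold 5 (sum 21, leaving 4 seats).
Remainders in descending order: Violet 0.8278, Amber 0.8075, Teal 0.7967, Green 0.7557, Red 0.3469, Blue 0.2345, Gold 0.2309.
The surplus seats go to Violet, Amber, Teal, Green.

Green 1, Amber 3, Blue 4, Red 10, Teal 1, Violet 1, Gold 5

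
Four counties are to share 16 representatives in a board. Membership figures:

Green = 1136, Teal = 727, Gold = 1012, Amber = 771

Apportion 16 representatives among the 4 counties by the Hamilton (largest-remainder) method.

Total 3646; standard divisor 3646/16 ≈ 227.875.
Standard quotas: Green 4.985, Teal 3.190, Gold 4.441, Amber 3.383.
Lower quotas: Green 4, Teal 3, Gold 4, Amber 3 (sum 14, leaving 2 seats).
Remainders in descending order: Green 0.985, Gold 0.441, Amber 0.383, Teal 0.190.
Largest remainders: Green, Gold receive the extra seats.

Green 5; Teal 3; Gold 5; Amber 3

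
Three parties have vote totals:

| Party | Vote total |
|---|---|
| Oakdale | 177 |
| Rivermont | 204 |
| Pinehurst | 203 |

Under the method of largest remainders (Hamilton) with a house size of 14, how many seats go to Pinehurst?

5

The standard divisor is 584/14 ≈ 41.714.
Standard quotas: Oakdale 4.243, Rivermont 4.890, Pinehurst 4.866.
Lower quotas: Oakdale 4, Rivermont 4, Pinehurst 4 (sum 12, leaving 2 seats).
Remainders in descending order: Rivermont 0.890, Pinehurst 0.866, Oakdale 0.243.
Largest remainders: Rivermont, Pinehurst receive the extra seats.
Pinehurst receives 5.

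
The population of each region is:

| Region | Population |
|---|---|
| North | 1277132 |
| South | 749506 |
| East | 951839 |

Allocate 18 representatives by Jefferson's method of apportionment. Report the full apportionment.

North 8, South 4, East 6

Standard divisor 2978477/18 ≈ 165470.944; standard quotas: North 7.718, South 4.530, East 5.752.
Rounding down gives 7, 4, 5 = 16 seats, so the divisor must be adjusted.
With modified divisor 154300: modified quotas North 8.277, South 4.857, East 6.169.
Rounding down: North 8, South 4, East 6 (total 18).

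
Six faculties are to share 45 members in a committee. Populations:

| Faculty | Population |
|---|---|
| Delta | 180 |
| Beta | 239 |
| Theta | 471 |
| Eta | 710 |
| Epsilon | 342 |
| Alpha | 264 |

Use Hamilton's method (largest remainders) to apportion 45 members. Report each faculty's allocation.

The standard divisor is 2206/45 ≈ 49.022.
Standard quotas: Delta 3.672, Beta 4.875, Theta 9.608, Eta 14.483, Epsilon 6.976, Alpha 5.385.
Lower quotas: Delta 3, Beta 4, Theta 9, Eta 14, Epsilon 6, Alpha 5 (sum 41, leaving 4 seats).
Remainders in descending order: Epsilon 0.976, Beta 0.875, Delta 0.672, Theta 0.608, Eta 0.483, Alpha 0.385.
Largest remainders: Epsilon, Beta, Delta, Theta receive the extra seats.

Delta=4; Beta=5; Theta=10; Eta=14; Epsilon=7; Alpha=5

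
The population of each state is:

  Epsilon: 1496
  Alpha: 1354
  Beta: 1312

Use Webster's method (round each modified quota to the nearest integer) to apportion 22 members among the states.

Standard divisor 4162/22 ≈ 189.182; standard quotas: Epsilon 7.908, Alpha 7.157, Beta 6.935.
Rounding to the nearest integer gives Epsilon 8, Alpha 7, Beta 7 — total 22, matching the house size, so no adjustment is needed.

Epsilon 8, Alpha 7, Beta 7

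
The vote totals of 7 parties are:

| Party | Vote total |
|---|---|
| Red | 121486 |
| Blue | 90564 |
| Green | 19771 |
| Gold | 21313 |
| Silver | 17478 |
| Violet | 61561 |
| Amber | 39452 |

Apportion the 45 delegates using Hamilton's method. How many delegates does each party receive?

Red: 15, Blue: 11, Green: 2, Gold: 3, Silver: 2, Violet: 7, Amber: 5

Standard divisor: 371625 ÷ 45 ≈ 8258.333.
Standard quotas: Red 14.7107, Blue 10.9664, Green 2.3941, Gold 2.5808, Silver 2.1164, Violet 7.4544, Amber 4.7772.
Lower quotas: Red 14, Blue 10, Green 2, Gold 2, Silver 2, Violet 7, Amber 4 (sum 41, leaving 4 seats).
Remainders in descending order: Blue 0.9664, Amber 0.7772, Red 0.7107, Gold 0.5808, Violet 0.4544, Green 0.3941, Silver 0.1164.
The surplus seats go to Blue, Amber, Red, Gold.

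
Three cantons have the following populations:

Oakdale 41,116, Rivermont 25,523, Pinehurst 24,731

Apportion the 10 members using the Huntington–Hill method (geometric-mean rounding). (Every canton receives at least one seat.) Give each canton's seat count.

Oakdale=4, Rivermont=3, Pinehurst=3

With divisor 9645: modified quotas Oakdale 4.263, Rivermont 2.646, Pinehurst 2.564.
Geometric-mean thresholds: Oakdale √(4·5)=4.472, Rivermont √(2·3)=2.449, Pinehurst √(2·3)=2.449.
Each quota rounded against its threshold gives Oakdale 4, Rivermont 3, Pinehurst 3 (total 10).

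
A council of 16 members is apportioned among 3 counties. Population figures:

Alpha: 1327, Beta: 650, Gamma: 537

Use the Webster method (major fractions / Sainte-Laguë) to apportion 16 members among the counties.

Standard divisor 2514/16 ≈ 157.125; standard quotas: Alpha 8.446, Beta 4.137, Gamma 3.418.
Rounding to the nearest integer gives 8, 4, 3 = 15 seats, so the divisor must be adjusted.
With modified divisor 155: modified quotas Alpha 8.561, Beta 4.194, Gamma 3.465.
Rounding to the nearest integer: Alpha 9, Beta 4, Gamma 3 (total 16).

Alpha: 9, Beta: 4, Gamma: 3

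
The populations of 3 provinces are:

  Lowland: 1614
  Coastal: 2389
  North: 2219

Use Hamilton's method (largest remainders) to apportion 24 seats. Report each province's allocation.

Lowland: 6; Coastal: 9; North: 9

Standard divisor: 6222 ÷ 24 ≈ 259.25.
Standard quotas: Lowland 6.226, Coastal 9.215, North 8.559.
Lower quotas: Lowland 6, Coastal 9, North 8 (sum 23, leaving 1 seat).
Remainders in descending order: North 0.559, Lowland 0.226, Coastal 0.215.
Largest remainder: North receives the extra seat.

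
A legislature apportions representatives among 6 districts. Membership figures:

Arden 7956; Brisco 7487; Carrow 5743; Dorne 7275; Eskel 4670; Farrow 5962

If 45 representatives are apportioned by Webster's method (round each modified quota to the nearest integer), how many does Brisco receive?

9

Standard divisor 39093/45 ≈ 868.733; standard quotas: Arden 9.158, Brisco 8.618, Carrow 6.611, Dorne 8.374, Eskel 5.376, Farrow 6.863.
Rounding to the nearest integer gives Arden 9, Brisco 9, Carrow 7, Dorne 8, Eskel 5, Farrow 7 — total 45, matching the house size, so no adjustment is needed.
Brisco receives 9.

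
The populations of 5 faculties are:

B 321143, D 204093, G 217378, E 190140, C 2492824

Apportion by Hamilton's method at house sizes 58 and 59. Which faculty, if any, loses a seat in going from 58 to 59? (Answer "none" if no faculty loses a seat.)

At 58 seats: B 5, D 4, G 4, E 3, C 42.
At 59 seats: B 6, D 3, G 4, E 3, C 43.
D drops from 4 to 3.

D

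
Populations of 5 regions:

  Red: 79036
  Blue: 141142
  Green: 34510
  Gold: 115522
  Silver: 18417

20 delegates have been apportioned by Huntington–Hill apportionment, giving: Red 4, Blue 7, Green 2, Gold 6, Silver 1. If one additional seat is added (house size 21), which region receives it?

Blue

Priority for the next seat is population ÷ (√(s·(s+1))).
Priorities: Red 17672.987, Blue 18860.893, Green 14088.649, Gold 17825.432, Silver 13022.786.
Highest priority: Blue.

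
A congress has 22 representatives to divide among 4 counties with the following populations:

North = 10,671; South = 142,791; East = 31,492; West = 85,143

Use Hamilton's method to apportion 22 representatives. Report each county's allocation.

North 1, South 12, East 2, West 7

Total 270097; standard divisor 270097/22 ≈ 12277.136.
Standard quotas: North 0.8692, South 11.6306, East 2.5651, West 6.9351.
Lower quotas: North 0, South 11, East 2, West 6 (sum 19, leaving 3 seats).
Remainders in descending order: West 0.9351, North 0.8692, South 0.6306, East 0.5651.
Largest remainders: West, North, South receive the extra seats.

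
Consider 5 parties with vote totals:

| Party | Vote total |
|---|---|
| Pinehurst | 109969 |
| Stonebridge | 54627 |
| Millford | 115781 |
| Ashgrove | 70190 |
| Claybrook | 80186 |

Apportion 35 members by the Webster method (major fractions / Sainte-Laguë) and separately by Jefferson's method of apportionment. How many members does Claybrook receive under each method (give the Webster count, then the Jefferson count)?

7 and 6

Webster: Pinehurst 9, Stonebridge 4, Millford 9, Ashgrove 6, Claybrook 7.
Jefferson: Pinehurst 9, Stonebridge 4, Millford 10, Ashgrove 6, Claybrook 6.
Claybrook gets 7 under Webster and 6 under Jefferson.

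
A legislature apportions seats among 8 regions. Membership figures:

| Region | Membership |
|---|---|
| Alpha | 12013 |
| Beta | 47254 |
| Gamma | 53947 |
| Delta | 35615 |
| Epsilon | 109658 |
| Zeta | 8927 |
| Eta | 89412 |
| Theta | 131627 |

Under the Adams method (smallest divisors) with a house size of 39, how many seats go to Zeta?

1

Standard divisor 488453/39 ≈ 12524.436; standard quotas: Alpha 0.959, Beta 3.773, Gamma 4.307, Delta 2.844, Epsilon 8.756, Zeta 0.713, Eta 7.139, Theta 10.510.
Rounding up gives 1, 4, 5, 3, 9, 1, 8, 11 = 42 seats, so the divisor must be adjusted.
With modified divisor 13600: modified quotas Alpha 0.883, Beta 3.475, Gamma 3.967, Delta 2.619, Epsilon 8.063, Zeta 0.656, Eta 6.574, Theta 9.678.
Rounding up: Alpha 1, Beta 4, Gamma 4, Delta 3, Epsilon 9, Zeta 1, Eta 7, Theta 10 (total 39).
Zeta receives 1.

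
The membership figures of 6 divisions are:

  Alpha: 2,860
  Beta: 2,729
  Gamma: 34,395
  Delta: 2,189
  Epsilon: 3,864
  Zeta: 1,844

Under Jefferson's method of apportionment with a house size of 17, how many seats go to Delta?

Standard divisor 47881/17 ≈ 2816.529; standard quotas: Alpha 1.015, Beta 0.969, Gamma 12.212, Delta 0.777, Epsilon 1.372, Zeta 0.655.
Rounding down gives 1, 0, 12, 0, 1, 0 = 14 seats, so the divisor must be adjusted.
With modified divisor 2400: modified quotas Alpha 1.192, Beta 1.137, Gamma 14.331, Delta 0.912, Epsilon 1.610, Zeta 0.768.
Rounding down: Alpha 1, Beta 1, Gamma 14, Delta 0, Epsilon 1, Zeta 0 (total 17).
Delta receives 0.

0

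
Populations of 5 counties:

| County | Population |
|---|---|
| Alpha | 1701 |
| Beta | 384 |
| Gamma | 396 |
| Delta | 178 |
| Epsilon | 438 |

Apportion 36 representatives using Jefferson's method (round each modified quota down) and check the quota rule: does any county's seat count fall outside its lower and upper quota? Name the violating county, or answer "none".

Alpha

Standard quotas: Alpha 19.773, Beta 4.464, Gamma 4.603, Delta 2.069, Epsilon 5.091.
Jefferson allocation: Alpha 21, Beta 4, Gamma 4, Delta 2, Epsilon 5.
Alpha has quota 19.773 (lower 19, upper 20) but receives 21 — outside the quota interval.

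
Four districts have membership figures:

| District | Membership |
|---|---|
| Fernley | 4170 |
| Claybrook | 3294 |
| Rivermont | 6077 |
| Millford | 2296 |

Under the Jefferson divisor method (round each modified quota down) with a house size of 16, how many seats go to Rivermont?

Standard divisor 15837/16 ≈ 989.812; standard quotas: Fernley 4.213, Claybrook 3.328, Rivermont 6.140, Millford 2.320.
Rounding down gives 4, 3, 6, 2 = 15 seats, so the divisor must be adjusted.
With modified divisor 850: modified quotas Fernley 4.906, Claybrook 3.875, Rivermont 7.149, Millford 2.701.
Rounding down: Fernley 4, Claybrook 3, Rivermont 7, Millford 2 (total 16).
Rivermont receives 7.

7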